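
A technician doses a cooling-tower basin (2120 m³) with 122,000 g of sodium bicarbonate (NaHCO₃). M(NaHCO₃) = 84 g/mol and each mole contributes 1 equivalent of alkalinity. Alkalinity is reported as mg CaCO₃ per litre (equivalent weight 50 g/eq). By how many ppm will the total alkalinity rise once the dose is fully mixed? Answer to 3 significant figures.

Volume: 2120 m³ = 2,120,000 L.
Moles of NaHCO₃: 122,000 g ÷ 84 g/mol = 1452 mol → 1452 eq of alkalinity.
As CaCO₃: 1452 eq × 50 g/eq = 72,620 g.
Rise: 72,620 g / 2,120,000 L × 1000 = 34.25 mg/L.

34.3 ppm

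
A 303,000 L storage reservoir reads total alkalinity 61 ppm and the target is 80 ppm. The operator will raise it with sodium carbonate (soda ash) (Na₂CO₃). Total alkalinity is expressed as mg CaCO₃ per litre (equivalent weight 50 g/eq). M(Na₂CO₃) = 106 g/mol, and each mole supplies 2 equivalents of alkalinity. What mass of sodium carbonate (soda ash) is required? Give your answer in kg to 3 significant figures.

Alkalinity to add: (80 − 61) = 19 mg/L as CaCO₃ × 303,000 L = 5757 g as CaCO₃.
Equivalents: 5757 g ÷ 50 g/eq = 115.1 eq.
Each mole of Na₂CO₃ supplies 2 eq, so 115.1 / 2 = 57.57 mol.
Mass: 57.57 mol × 106 g/mol = 6102 g.

6.10 kg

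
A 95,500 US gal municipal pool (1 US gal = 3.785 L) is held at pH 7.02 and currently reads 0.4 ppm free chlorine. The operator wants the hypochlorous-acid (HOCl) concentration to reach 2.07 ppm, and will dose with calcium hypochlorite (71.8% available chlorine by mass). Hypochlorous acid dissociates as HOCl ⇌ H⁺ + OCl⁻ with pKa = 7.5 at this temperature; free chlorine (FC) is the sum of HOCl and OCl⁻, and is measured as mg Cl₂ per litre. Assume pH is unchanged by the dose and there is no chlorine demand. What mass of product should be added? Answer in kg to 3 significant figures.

Volume: 95,500 US gal × 3.785 L/gal = 361,468 L.
[OCl⁻]/[HOCl] = 10^(pH − pKa) = 10^(7.02 − 7.5) = 0.3311; fraction as HOCl = 1/(1 + 0.3311) = 0.7512.
Free chlorine required for 2.07 ppm HOCl: 2.07 / 0.7512 = 2.755 ppm.
FC to add: 2.755 − 0.4 = 2.355 mg/L as Cl₂.
Cl₂ equivalent: 2.355 mg/L × 361,468 L = 851.4 g.
Product at 71.8% available Cl: 851.4 / 0.718 = 1186 g.

1.19 kg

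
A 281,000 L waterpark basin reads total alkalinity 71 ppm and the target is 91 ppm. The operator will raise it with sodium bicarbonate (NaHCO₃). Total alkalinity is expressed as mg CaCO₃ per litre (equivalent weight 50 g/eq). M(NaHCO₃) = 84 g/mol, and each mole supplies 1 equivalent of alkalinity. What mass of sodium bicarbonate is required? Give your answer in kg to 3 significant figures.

Alkalinity to add: (91 − 71) = 20 mg/L as CaCO₃ × 281,000 L = 5620 g as CaCO₃.
Equivalents: 5620 g ÷ 50 g/eq = 112.4 eq.
NaHCO₃ supplies 1 eq per mole → 112.4 mol.
Mass: 112.4 mol × 84 g/mol = 9442 g.

9.44 kg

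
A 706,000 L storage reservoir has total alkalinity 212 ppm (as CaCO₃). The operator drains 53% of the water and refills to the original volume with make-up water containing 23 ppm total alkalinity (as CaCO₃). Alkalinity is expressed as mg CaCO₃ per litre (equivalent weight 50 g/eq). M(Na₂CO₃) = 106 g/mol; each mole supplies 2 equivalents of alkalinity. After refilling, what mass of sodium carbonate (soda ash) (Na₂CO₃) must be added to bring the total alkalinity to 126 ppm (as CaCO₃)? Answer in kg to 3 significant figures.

After draining 53% and refilling: 212 × 0.47 + 23 × 0.53 = 111.83 ppm.
Deficit to target: 126 − 111.83 = 14.17 mg/L.
As CaCO₃: 14.17 mg/L × 706,000 L = 10,000 g; ÷ 50 g/eq ÷ 2 = 100 mol Na₂CO₃.
Mass: 100 × 106 = 10,600 g.

10.6 kg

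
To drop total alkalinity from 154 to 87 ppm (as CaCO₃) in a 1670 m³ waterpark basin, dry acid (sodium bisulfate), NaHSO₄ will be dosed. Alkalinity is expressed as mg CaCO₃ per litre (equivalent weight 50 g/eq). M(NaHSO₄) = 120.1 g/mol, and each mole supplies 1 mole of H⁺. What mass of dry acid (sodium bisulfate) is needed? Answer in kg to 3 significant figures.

Volume: 1670 m³ = 1,670,000 L.
Alkalinity to neutralize: (154 − 87) = 67 mg/L as CaCO₃ × 1,670,000 L = 111,900 g as CaCO₃.
Equivalents of H⁺ required: 111,900 ÷ 50 g/eq = 2238 eq = 2238 mol NaHSO₄.
Mass of NaHSO₄: 2238 × 120.1 = 268,800 g.

269 kg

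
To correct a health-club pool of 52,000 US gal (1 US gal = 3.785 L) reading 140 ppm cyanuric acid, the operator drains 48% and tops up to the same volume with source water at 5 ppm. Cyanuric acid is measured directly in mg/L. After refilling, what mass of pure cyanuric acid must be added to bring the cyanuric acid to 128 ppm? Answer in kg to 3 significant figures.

Volume: 52,000 US gal × 3.785 L/gal = 196,820 L.
After draining 48% and refilling: 140 × 0.52 + 5 × 0.48 = 75.2 ppm.
Deficit to target: 128 − 75.2 = 52.8 mg/L.
Mass: 52.8 mg/L × 196,820 L = 10,390 g cyanuric acid.

10.4 kg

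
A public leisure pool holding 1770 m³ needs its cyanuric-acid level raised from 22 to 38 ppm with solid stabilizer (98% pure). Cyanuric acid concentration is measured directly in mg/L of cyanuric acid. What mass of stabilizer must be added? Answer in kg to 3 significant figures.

28.9 kg

Volume: 1770 m³ = 1,770,000 L.
CYA to add: (38 − 22) = 16 mg/L × 1,770,000 L = 28,320 g cyanuric acid.
At 98% purity: 28,320 / 0.98 = 28,900 g product.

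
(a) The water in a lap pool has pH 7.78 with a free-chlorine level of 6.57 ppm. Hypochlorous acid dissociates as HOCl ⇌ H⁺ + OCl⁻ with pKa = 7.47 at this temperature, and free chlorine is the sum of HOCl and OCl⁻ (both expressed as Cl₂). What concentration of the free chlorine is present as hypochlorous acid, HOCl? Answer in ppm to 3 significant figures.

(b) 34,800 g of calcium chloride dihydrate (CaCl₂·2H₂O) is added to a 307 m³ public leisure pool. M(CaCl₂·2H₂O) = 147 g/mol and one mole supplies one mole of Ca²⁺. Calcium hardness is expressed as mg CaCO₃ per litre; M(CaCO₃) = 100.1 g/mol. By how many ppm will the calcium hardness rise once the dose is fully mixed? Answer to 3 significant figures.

(a) 2.16 ppm; (b) 77.2 ppm

(a) [OCl⁻]/[HOCl] = 10^(pH − pKa) = 10^(7.78 − 7.47) = 10^0.31 = 2.042.
(a) Fraction as HOCl = 1 / (1 + 2.042) = 0.3288.
(a) HOCl = 0.3288 × 6.57 ppm = 2.16 ppm.

(b) Volume: 307 m³ = 307,000 L.
(b) Moles of Ca²⁺: 34,800 g ÷ 147 g/mol = 236.7 mol.
(b) As CaCO₃: 236.7 mol × 100.1 g/mol = 23,700 g.
(b) Rise: 23,700 g / 307,000 L × 1000 = 77.19 mg/L.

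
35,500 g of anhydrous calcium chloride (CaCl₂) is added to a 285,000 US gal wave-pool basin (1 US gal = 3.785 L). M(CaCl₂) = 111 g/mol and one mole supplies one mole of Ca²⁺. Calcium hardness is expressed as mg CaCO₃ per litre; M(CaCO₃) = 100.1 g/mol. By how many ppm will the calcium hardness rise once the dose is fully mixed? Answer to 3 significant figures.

Volume: 285,000 US gal × 3.785 L/gal = 1,078,725 L.
Moles of Ca²⁺: 35,500 g ÷ 111 g/mol = 319.8 mol.
As CaCO₃: 319.8 mol × 100.1 g/mol = 32,010 g.
Rise: 32,010 g / 1,078,725 L × 1000 = 29.68 mg/L.

29.7 ppm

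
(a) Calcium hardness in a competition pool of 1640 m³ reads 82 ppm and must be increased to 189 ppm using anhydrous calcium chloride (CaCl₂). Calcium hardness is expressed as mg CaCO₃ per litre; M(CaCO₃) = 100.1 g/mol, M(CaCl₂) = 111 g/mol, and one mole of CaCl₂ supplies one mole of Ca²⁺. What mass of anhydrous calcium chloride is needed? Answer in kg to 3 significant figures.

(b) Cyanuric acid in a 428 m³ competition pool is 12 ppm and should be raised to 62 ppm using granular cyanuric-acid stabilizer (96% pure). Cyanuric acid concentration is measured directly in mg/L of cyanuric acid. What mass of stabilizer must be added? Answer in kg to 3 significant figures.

(a) 195 kg; (b) 22.3 kg

(a) Volume: 1640 m³ = 1,640,000 L.
(a) Hardness to add: (189 − 82) = 107 mg/L as CaCO₃ × 1,640,000 L = 175,500 g as CaCO₃.
(a) Moles of Ca²⁺ (1 mol Ca²⁺ ≡ 1 mol CaCO₃): 175,500 / 100.1 g/mol = 1753 mol.
(a) Mass of CaCl₂: 1753 × 111 = 194,600 g.

(b) Volume: 428 m³ = 428,000 L.
(b) CYA to add: (62 − 12) = 50 mg/L × 428,000 L = 21,400 g cyanuric acid.
(b) At 96% purity: 21,400 / 0.96 = 22,290 g product.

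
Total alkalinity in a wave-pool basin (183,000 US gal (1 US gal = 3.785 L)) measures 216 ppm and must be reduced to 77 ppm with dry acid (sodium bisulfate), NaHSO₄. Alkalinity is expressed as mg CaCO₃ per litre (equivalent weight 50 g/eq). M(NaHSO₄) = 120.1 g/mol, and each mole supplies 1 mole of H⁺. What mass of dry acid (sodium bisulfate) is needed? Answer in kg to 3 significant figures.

Volume: 183,000 US gal × 3.785 L/gal = 692,655 L.
Alkalinity to neutralize: (216 − 77) = 139 mg/L as CaCO₃ × 692,655 L = 96,280 g as CaCO₃.
Equivalents of H⁺ required: 96,280 ÷ 50 g/eq = 1926 eq = 1926 mol NaHSO₄.
Mass of NaHSO₄: 1926 × 120.1 = 231,300 g.

231 kg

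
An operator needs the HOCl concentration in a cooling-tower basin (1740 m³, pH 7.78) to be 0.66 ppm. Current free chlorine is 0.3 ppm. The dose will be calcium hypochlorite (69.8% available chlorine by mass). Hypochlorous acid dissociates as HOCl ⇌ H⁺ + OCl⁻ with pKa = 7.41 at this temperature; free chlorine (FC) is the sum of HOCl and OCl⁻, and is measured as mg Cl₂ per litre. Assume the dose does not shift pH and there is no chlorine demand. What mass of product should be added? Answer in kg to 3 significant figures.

4.75 kg

Volume: 1740 m³ = 1,740,000 L.
[OCl⁻]/[HOCl] = 10^(pH − pKa) = 10^(7.78 − 7.41) = 2.344; fraction as HOCl = 1/(1 + 2.344) = 0.299.
Free chlorine required for 0.66 ppm HOCl: 0.66 / 0.299 = 2.207 ppm.
FC to add: 2.207 − 0.3 = 1.907 mg/L as Cl₂.
Cl₂ equivalent: 1.907 mg/L × 1,740,000 L = 3319 g.
Product at 69.8% available Cl: 3319 / 0.698 = 4754 g.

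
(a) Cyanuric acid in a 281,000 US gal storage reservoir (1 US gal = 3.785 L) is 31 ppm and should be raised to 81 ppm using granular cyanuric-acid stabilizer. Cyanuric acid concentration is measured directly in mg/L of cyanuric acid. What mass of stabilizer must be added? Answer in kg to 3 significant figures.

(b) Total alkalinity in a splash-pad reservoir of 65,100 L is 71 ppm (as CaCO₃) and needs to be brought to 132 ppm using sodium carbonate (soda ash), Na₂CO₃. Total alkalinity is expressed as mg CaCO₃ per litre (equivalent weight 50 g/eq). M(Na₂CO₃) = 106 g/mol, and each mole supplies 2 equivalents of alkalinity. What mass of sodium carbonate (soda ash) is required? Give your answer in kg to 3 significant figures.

(a) 53.2 kg; (b) 4.21 kg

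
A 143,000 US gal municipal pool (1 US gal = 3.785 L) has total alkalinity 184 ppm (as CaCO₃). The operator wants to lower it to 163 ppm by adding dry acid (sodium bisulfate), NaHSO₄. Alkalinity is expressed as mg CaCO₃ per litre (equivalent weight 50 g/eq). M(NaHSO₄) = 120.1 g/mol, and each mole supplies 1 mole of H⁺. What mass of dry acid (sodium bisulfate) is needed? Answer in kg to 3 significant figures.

Volume: 143,000 US gal × 3.785 L/gal = 541,255 L.
Alkalinity to neutralize: (184 − 163) = 21 mg/L as CaCO₃ × 541,255 L = 11,370 g as CaCO₃.
Equivalents of H⁺ required: 11,370 ÷ 50 g/eq = 227.3 eq = 227.3 mol NaHSO₄.
Mass of NaHSO₄: 227.3 × 120.1 = 27,300 g.

27.3 kg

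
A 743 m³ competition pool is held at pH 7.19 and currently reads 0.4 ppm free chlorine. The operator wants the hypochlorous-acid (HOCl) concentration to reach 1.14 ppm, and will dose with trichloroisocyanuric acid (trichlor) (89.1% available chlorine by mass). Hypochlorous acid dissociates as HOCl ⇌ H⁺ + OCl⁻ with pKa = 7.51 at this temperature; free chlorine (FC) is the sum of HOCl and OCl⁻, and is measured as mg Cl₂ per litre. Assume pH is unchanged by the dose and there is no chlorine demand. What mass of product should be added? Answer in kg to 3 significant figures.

1.07 kg

Volume: 743 m³ = 743,000 L.
[OCl⁻]/[HOCl] = 10^(pH − pKa) = 10^(7.19 − 7.51) = 0.4786; fraction as HOCl = 1/(1 + 0.4786) = 0.6763.
Free chlorine required for 1.14 ppm HOCl: 1.14 / 0.6763 = 1.686 ppm.
FC to add: 1.686 − 0.4 = 1.286 mg/L as Cl₂.
Cl₂ equivalent: 1.286 mg/L × 743,000 L = 955.2 g.
Product at 89.1% available Cl: 955.2 / 0.891 = 1072 g.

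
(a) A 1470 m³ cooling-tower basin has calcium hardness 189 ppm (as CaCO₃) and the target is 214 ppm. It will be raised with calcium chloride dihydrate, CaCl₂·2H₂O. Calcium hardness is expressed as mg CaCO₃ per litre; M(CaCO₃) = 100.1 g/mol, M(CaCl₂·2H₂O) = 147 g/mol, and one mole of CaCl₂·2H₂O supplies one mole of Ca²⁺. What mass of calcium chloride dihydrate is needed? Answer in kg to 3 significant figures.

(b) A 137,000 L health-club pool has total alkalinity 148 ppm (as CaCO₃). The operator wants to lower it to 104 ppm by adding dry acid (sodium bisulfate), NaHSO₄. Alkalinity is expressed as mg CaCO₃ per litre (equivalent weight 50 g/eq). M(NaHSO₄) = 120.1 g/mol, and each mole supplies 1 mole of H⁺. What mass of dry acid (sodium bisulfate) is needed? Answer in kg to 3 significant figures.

(a) 54.0 kg; (b) 14.5 kg

(a) Volume: 1470 m³ = 1,470,000 L.
(a) Hardness to add: (214 − 189) = 25 mg/L as CaCO₃ × 1,470,000 L = 36,750 g as CaCO₃.
(a) Moles of Ca²⁺ (1 mol Ca²⁺ ≡ 1 mol CaCO₃): 36,750 / 100.1 g/mol = 367.1 mol.
(a) Mass of CaCl₂·2H₂O: 367.1 × 147 = 53,970 g.

(b) Alkalinity to neutralize: (148 − 104) = 44 mg/L as CaCO₃ × 137,000 L = 6028 g as CaCO₃.
(b) Equivalents of H⁺ required: 6028 ÷ 50 g/eq = 120.6 eq = 120.6 mol NaHSO₄.
(b) Mass of NaHSO₄: 120.6 × 120.1 = 14,480 g.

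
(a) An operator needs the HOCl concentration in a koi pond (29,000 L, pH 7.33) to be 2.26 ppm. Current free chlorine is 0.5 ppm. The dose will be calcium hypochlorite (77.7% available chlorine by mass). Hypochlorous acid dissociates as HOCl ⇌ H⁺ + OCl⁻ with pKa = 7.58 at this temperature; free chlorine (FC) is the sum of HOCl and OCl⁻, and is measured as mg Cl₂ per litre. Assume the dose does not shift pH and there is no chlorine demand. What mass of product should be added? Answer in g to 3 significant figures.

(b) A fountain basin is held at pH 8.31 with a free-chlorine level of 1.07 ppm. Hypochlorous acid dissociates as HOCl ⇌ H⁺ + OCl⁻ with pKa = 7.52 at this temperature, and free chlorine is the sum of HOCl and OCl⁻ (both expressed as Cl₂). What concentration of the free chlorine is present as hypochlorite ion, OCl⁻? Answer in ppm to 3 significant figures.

(a) 113 g; (b) 0.921 ppm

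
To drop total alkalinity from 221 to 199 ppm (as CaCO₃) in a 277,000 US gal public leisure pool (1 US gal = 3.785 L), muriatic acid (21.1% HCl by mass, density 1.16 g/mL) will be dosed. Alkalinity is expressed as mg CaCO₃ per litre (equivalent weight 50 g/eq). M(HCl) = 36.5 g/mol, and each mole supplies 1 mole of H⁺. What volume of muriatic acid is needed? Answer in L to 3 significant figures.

Volume: 277,000 US gal × 3.785 L/gal = 1,048,445 L.
Alkalinity to neutralize: (221 − 199) = 22 mg/L as CaCO₃ × 1,048,445 L = 23,070 g as CaCO₃.
Equivalents of H⁺ required: 23,070 ÷ 50 g/eq = 461.3 eq = 461.3 mol HCl.
Mass of HCl: 461.3 × 36.5 = 16,840 g.
Mass of 21.1% solution: 16,840 / 0.211 = 79,800 g.
Volume: 79,800 g ÷ 1.16 g/mL = 68,790 mL.

68.8 L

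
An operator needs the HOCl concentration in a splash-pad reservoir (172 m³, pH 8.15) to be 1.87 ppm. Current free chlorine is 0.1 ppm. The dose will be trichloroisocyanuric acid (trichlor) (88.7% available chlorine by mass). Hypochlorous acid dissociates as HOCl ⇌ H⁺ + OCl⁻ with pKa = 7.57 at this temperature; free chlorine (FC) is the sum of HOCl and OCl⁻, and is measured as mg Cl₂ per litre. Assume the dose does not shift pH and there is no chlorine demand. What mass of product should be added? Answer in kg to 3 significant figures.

Volume: 172 m³ = 172,000 L.
[OCl⁻]/[HOCl] = 10^(pH − pKa) = 10^(8.15 − 7.57) = 3.802; fraction as HOCl = 1/(1 + 3.802) = 0.2083.
Free chlorine required for 1.87 ppm HOCl: 1.87 / 0.2083 = 8.98 ppm.
FC to add: 8.98 − 0.1 = 8.88 mg/L as Cl₂.
Cl₂ equivalent: 8.88 mg/L × 172,000 L = 1527 g.
Product at 88.7% available Cl: 1527 / 0.887 = 1722 g.

1.72 kg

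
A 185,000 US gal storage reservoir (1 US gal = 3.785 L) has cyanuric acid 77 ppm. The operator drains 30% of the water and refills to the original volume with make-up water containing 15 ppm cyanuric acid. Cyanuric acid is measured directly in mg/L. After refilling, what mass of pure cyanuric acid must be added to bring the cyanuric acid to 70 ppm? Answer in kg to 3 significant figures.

Volume: 185,000 US gal × 3.785 L/gal = 700,225 L.
After draining 30% and refilling: 77 × 0.70 + 15 × 0.30 = 58.4 ppm.
Deficit to target: 70 − 58.4 = 11.6 mg/L.
Mass: 11.6 mg/L × 700,225 L = 8123 g cyanuric acid.

8.12 kg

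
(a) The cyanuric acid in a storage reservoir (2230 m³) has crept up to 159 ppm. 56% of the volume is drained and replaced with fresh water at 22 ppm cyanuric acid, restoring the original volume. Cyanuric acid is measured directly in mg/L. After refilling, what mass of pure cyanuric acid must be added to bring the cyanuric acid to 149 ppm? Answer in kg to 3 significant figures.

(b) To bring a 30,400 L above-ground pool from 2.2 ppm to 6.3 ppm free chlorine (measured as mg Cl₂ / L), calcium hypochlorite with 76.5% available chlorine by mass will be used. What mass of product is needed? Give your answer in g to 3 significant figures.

(a) Volume: 2230 m³ = 2,230,000 L.
(a) After draining 56% and refilling: 159 × 0.44 + 22 × 0.56 = 82.28 ppm.
(a) Deficit to target: 149 − 82.28 = 66.72 mg/L.
(a) Mass: 66.72 mg/L × 2,230,000 L = 148,800 g cyanuric acid.

(b) Chlorine deficit: 6.3 − 2.2 = 4.1 ppm = 4.1 mg/L as Cl₂.
(b) Cl₂ equivalent needed: 4.1 mg/L × 30,400 L = 124,600 mg = 124.6 g.
(b) Product at 76.5% available chlorine: 124.6 / 0.765 = 162.9 g.

(a) 149 kg; (b) 163 g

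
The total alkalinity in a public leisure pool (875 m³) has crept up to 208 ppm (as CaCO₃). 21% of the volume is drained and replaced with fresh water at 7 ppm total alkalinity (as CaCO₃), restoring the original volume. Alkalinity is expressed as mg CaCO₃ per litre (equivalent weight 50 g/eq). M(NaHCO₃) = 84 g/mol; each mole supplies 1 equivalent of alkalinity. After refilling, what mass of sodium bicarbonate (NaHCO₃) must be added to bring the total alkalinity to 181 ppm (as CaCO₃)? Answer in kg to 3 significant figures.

22.4 kg

Volume: 875 m³ = 875,000 L.
After draining 21% and refilling: 208 × 0.79 + 7 × 0.21 = 165.79 ppm.
Deficit to target: 181 − 165.79 = 15.21 mg/L.
As CaCO₃: 15.21 mg/L × 875,000 L = 13,310 g; ÷ 50 g/eq ÷ 1 = 266.2 mol NaHCO₃.
Mass: 266.2 × 84 = 22,360 g.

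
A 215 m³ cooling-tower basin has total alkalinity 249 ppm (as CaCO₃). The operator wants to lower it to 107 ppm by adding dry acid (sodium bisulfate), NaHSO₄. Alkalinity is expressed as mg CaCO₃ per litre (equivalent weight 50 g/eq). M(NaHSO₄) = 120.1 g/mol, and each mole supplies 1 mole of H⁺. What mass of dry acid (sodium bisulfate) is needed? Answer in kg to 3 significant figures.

73.3 kg

Volume: 215 m³ = 215,000 L.
Alkalinity to neutralize: (249 − 107) = 142 mg/L as CaCO₃ × 215,000 L = 30,530 g as CaCO₃.
Equivalents of H⁺ required: 30,530 ÷ 50 g/eq = 610.6 eq = 610.6 mol NaHSO₄.
Mass of NaHSO₄: 610.6 × 120.1 = 73,330 g.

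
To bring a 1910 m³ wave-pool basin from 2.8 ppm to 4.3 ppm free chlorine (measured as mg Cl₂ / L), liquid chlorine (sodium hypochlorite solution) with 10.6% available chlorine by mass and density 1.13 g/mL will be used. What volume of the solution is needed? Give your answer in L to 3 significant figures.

Volume: 1910 m³ = 1,910,000 L.
Chlorine deficit: 4.3 − 2.8 = 1.5 ppm = 1.5 mg/L as Cl₂.
Cl₂ equivalent needed: 1.5 mg/L × 1,910,000 L = 2,865,000 mg = 2865 g.
Product at 10.6% available chlorine: 2865 / 0.106 = 27,030 g.
Volume at density 1.13 g/mL: 27,030 g ÷ 1.13 g/mL = 23,920 mL.

23.9 L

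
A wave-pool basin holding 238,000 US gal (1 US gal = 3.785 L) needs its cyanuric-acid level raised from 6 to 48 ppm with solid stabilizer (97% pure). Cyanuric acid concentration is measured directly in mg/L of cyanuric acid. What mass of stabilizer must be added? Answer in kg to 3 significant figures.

39.0 kg

Volume: 238,000 US gal × 3.785 L/gal = 900,830 L.
CYA to add: (48 − 6) = 42 mg/L × 900,830 L = 37,830 g cyanuric acid.
At 97% purity: 37,830 / 0.97 = 39,010 g product.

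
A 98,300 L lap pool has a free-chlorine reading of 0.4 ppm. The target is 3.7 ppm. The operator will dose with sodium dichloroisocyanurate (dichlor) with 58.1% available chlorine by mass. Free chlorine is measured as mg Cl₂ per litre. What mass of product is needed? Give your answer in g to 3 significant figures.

Chlorine deficit: 3.7 − 0.4 = 3.3 ppm = 3.3 mg/L as Cl₂.
Cl₂ equivalent needed: 3.3 mg/L × 98,300 L = 324,400 mg = 324.4 g.
Product at 58.1% available chlorine: 324.4 / 0.581 = 558.3 g.

558 g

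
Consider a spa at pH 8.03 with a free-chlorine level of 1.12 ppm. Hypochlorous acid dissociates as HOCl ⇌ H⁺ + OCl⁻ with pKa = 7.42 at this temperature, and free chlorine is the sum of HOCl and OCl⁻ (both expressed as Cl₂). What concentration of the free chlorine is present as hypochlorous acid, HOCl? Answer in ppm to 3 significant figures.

0.221 ppm

[OCl⁻]/[HOCl] = 10^(pH − pKa) = 10^(8.03 − 7.42) = 10^0.61 = 4.074.
Fraction as HOCl = 1 / (1 + 4.074) = 0.1971.
HOCl = 0.1971 × 1.12 ppm = 0.2207 ppm.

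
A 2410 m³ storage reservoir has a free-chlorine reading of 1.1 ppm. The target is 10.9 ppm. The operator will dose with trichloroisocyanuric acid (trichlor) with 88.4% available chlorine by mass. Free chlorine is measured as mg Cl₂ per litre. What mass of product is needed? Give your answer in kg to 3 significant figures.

26.7 kg

Volume: 2410 m³ = 2,410,000 L.
Chlorine deficit: 10.9 − 1.1 = 9.8 ppm = 9.8 mg/L as Cl₂.
Cl₂ equivalent needed: 9.8 mg/L × 2,410,000 L = 23,620,000 mg = 23,620 g.
Product at 88.4% available chlorine: 23,620 / 0.884 = 26,720 g.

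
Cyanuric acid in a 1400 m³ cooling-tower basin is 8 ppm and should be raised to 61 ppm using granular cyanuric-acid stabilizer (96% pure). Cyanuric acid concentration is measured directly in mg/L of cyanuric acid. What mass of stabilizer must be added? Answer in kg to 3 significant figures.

77.3 kg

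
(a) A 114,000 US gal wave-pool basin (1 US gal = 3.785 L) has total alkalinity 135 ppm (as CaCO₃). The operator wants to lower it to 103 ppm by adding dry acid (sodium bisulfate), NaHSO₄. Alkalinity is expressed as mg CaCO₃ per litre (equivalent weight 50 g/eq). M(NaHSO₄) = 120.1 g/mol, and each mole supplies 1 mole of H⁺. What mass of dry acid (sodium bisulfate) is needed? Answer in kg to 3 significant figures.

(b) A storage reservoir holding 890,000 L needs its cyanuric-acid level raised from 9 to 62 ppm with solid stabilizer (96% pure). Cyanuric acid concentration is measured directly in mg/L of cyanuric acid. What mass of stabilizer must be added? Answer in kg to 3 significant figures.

(a) Volume: 114,000 US gal × 3.785 L/gal = 431,490 L.
(a) Alkalinity to neutralize: (135 − 103) = 32 mg/L as CaCO₃ × 431,490 L = 13,810 g as CaCO₃.
(a) Equivalents of H⁺ required: 13,810 ÷ 50 g/eq = 276.2 eq = 276.2 mol NaHSO₄.
(a) Mass of NaHSO₄: 276.2 × 120.1 = 33,170 g.

(b) CYA to add: (62 − 9) = 53 mg/L × 890,000 L = 47,170 g cyanuric acid.
(b) At 96% purity: 47,170 / 0.96 = 49,140 g product.

(a) 33.2 kg; (b) 49.1 kg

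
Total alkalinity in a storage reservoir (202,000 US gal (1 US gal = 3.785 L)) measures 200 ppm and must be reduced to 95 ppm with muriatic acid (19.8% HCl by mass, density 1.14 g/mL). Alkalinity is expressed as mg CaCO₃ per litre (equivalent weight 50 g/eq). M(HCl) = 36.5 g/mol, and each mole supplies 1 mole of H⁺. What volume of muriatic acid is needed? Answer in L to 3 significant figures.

Volume: 202,000 US gal × 3.785 L/gal = 764,570 L.
Alkalinity to neutralize: (200 − 95) = 105 mg/L as CaCO₃ × 764,570 L = 80,280 g as CaCO₃.
Equivalents of H⁺ required: 80,280 ÷ 50 g/eq = 1606 eq = 1606 mol HCl.
Mass of HCl: 1606 × 36.5 = 58,600 g.
Mass of 19.8% solution: 58,600 / 0.198 = 296,000 g.
Volume: 296,000 g ÷ 1.14 g/mL = 259,600 mL.

260 L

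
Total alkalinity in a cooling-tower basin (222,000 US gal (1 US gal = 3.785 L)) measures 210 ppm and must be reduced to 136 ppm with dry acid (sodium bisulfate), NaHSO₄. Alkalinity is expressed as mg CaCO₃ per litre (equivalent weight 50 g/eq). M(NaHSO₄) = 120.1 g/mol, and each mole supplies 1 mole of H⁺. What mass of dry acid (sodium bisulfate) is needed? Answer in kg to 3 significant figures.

Volume: 222,000 US gal × 3.785 L/gal = 840,270 L.
Alkalinity to neutralize: (210 − 136) = 74 mg/L as CaCO₃ × 840,270 L = 62,180 g as CaCO₃.
Equivalents of H⁺ required: 62,180 ÷ 50 g/eq = 1244 eq = 1244 mol NaHSO₄.
Mass of NaHSO₄: 1244 × 120.1 = 149,400 g.

149 kg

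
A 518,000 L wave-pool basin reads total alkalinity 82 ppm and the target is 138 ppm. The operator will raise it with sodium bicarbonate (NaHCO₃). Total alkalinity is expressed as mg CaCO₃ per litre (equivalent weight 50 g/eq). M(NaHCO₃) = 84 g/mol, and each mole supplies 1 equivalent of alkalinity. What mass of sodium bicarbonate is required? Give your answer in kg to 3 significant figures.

Alkalinity to add: (138 − 82) = 56 mg/L as CaCO₃ × 518,000 L = 29,010 g as CaCO₃.
Equivalents: 29,010 g ÷ 50 g/eq = 580.2 eq.
NaHCO₃ supplies 1 eq per mole → 580.2 mol.
Mass: 580.2 mol × 84 g/mol = 48,730 g.

48.7 kg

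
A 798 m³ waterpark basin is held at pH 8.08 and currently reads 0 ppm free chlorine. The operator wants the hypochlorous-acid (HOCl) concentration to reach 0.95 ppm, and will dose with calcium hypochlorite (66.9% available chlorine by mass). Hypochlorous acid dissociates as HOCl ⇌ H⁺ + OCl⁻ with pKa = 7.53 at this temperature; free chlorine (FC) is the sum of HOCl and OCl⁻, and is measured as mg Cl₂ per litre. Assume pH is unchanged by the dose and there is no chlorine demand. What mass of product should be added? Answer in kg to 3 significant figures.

Volume: 798 m³ = 798,000 L.
[OCl⁻]/[HOCl] = 10^(pH − pKa) = 10^(8.08 − 7.53) = 3.548; fraction as HOCl = 1/(1 + 3.548) = 0.2199.
Free chlorine required for 0.95 ppm HOCl: 0.95 / 0.2199 = 4.321 ppm.
FC to add: 4.321 − 0 = 4.321 mg/L as Cl₂.
Cl₂ equivalent: 4.321 mg/L × 798,000 L = 3448 g.
Product at 66.9% available Cl: 3448 / 0.669 = 5154 g.

5.15 kg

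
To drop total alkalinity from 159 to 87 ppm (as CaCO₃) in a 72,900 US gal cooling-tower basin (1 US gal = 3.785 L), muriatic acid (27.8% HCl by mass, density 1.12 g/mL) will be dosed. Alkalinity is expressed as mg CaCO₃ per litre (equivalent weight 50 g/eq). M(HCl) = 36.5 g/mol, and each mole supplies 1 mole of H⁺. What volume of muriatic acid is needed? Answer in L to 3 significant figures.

46.6 L

Volume: 72,900 US gal × 3.785 L/gal = 275,926 L.
Alkalinity to neutralize: (159 − 87) = 72 mg/L as CaCO₃ × 275,926 L = 19,870 g as CaCO₃.
Equivalents of H⁺ required: 19,870 ÷ 50 g/eq = 397.3 eq = 397.3 mol HCl.
Mass of HCl: 397.3 × 36.5 = 14,500 g.
Mass of 27.8% solution: 14,500 / 0.278 = 52,170 g.
Volume: 52,170 g ÷ 1.12 g/mL = 46,580 mL.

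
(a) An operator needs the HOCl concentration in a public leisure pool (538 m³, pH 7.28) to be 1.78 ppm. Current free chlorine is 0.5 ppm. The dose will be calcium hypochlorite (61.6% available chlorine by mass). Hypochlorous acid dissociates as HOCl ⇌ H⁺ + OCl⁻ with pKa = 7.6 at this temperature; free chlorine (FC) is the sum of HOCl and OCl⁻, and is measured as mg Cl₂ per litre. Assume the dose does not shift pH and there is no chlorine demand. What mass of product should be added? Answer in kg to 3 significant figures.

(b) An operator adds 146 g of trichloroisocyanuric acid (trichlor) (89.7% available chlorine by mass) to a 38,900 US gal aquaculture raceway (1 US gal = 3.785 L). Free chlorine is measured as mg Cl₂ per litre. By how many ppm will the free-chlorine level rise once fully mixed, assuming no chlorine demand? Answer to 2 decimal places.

(a) Volume: 538 m³ = 538,000 L.
(a) [OCl⁻]/[HOCl] = 10^(pH − pKa) = 10^(7.28 − 7.6) = 0.4786; fraction as HOCl = 1/(1 + 0.4786) = 0.6763.
(a) Free chlorine required for 1.78 ppm HOCl: 1.78 / 0.6763 = 2.632 ppm.
(a) FC to add: 2.632 − 0.5 = 2.132 mg/L as Cl₂.
(a) Cl₂ equivalent: 2.132 mg/L × 538,000 L = 1147 g.
(a) Product at 61.6% available Cl: 1147 / 0.616 = 1862 g.

(b) Volume: 38,900 US gal × 3.785 L/gal = 147,236 L.
(b) Available chlorine delivered: 146 g × 0.897 = 131 g as Cl₂.
(b) Concentration rise: 131 g / 147,236 L = 0.8895 mg/L = 0.89 ppm.

(a) 1.86 kg; (b) 0.89 ppm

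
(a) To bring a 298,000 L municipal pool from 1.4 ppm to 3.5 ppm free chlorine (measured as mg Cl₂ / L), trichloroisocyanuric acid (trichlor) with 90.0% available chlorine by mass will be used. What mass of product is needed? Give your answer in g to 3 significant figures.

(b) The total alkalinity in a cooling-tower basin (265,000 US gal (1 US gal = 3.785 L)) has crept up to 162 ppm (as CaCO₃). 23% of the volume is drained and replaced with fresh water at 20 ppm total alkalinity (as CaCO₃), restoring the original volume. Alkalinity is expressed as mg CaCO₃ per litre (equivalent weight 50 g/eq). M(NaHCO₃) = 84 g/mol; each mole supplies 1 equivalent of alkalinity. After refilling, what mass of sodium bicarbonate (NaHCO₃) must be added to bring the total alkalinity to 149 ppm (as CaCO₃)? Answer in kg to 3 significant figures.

(a) Chlorine deficit: 3.5 − 1.4 = 2.1 ppm = 2.1 mg/L as Cl₂.
(a) Cl₂ equivalent needed: 2.1 mg/L × 298,000 L = 625,800 mg = 625.8 g.
(a) Product at 90.0% available chlorine: 625.8 / 0.9 = 695.3 g.

(b) Volume: 265,000 US gal × 3.785 L/gal = 1,003,025 L.
(b) After draining 23% and refilling: 162 × 0.77 + 20 × 0.23 = 129.34 ppm.
(b) Deficit to target: 149 − 129.34 = 19.66 mg/L.
(b) As CaCO₃: 19.66 mg/L × 1,003,025 L = 19,720 g; ÷ 50 g/eq ÷ 1 = 394.4 mol NaHCO₃.
(b) Mass: 394.4 × 84 = 33,130 g.

(a) 695 g; (b) 33.1 kg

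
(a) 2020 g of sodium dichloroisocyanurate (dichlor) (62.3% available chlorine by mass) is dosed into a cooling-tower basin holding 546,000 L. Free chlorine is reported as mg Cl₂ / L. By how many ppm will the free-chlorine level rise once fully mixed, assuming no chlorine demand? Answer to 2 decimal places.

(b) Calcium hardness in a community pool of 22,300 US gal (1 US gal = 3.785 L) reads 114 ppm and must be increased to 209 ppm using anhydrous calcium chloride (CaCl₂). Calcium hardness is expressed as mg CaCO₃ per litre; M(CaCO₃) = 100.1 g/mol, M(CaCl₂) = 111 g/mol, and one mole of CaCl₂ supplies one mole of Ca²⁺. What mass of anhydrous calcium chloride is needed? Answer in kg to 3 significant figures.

(a) 2.30 ppm; (b) 8.89 kg

(a) Available chlorine delivered: 2020 g × 0.623 = 1258 g as Cl₂.
(a) Concentration rise: 1258 g / 546,000 L = 2.305 mg/L = 2.30 ppm.

(b) Volume: 22,300 US gal × 3.785 L/gal = 84,406 L.
(b) Hardness to add: (209 − 114) = 95 mg/L as CaCO₃ × 84,406 L = 8019 g as CaCO₃.
(b) Moles of Ca²⁺ (1 mol Ca²⁺ ≡ 1 mol CaCO₃): 8019 / 100.1 g/mol = 80.11 mol.
(b) Mass of CaCl₂: 80.11 × 111 = 8892 g.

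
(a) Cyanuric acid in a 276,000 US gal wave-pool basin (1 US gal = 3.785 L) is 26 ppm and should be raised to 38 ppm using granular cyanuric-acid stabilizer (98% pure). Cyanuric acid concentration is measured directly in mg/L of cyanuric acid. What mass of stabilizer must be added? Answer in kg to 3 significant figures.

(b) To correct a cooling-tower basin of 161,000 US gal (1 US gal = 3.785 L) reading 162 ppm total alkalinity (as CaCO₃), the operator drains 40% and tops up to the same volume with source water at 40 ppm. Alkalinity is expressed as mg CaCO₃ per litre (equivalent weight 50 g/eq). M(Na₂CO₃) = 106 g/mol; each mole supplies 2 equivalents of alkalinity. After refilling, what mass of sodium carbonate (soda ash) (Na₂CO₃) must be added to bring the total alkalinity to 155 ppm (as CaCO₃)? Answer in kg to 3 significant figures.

(a) 12.8 kg; (b) 27.0 kg

(a) Volume: 276,000 US gal × 3.785 L/gal = 1,044,660 L.
(a) CYA to add: (38 − 26) = 12 mg/L × 1,044,660 L = 12,540 g cyanuric acid.
(a) At 98% purity: 12,540 / 0.98 = 12,790 g product.

(b) Volume: 161,000 US gal × 3.785 L/gal = 609,385 L.
(b) After draining 40% and refilling: 162 × 0.60 + 40 × 0.40 = 113.2 ppm.
(b) Deficit to target: 155 − 113.2 = 41.8 mg/L.
(b) As CaCO₃: 41.8 mg/L × 609,385 L = 25,470 g; ÷ 50 g/eq ÷ 2 = 254.7 mol Na₂CO₃.
(b) Mass: 254.7 × 106 = 27,000 g.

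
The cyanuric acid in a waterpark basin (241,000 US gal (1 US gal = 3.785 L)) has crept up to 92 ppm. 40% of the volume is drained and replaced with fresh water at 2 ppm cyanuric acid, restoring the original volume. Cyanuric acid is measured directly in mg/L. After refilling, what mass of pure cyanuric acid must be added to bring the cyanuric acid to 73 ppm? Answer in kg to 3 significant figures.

15.5 kg

Volume: 241,000 US gal × 3.785 L/gal = 912,185 L.
After draining 40% and refilling: 92 × 0.60 + 2 × 0.40 = 56 ppm.
Deficit to target: 73 − 56 = 17 mg/L.
Mass: 17 mg/L × 912,185 L = 15,510 g cyanuric acid.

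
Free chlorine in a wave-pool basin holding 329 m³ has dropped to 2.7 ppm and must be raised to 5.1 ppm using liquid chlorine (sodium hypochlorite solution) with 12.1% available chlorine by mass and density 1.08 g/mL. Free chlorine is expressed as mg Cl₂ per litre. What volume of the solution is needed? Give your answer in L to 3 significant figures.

6.04 L

Volume: 329 m³ = 329,000 L.
Chlorine deficit: 5.1 − 2.7 = 2.4 ppm = 2.4 mg/L as Cl₂.
Cl₂ equivalent needed: 2.4 mg/L × 329,000 L = 789,600 mg = 789.6 g.
Product at 12.1% available chlorine: 789.6 / 0.121 = 6526 g.
Volume at density 1.08 g/mL: 6526 g ÷ 1.08 g/mL = 6042 mL.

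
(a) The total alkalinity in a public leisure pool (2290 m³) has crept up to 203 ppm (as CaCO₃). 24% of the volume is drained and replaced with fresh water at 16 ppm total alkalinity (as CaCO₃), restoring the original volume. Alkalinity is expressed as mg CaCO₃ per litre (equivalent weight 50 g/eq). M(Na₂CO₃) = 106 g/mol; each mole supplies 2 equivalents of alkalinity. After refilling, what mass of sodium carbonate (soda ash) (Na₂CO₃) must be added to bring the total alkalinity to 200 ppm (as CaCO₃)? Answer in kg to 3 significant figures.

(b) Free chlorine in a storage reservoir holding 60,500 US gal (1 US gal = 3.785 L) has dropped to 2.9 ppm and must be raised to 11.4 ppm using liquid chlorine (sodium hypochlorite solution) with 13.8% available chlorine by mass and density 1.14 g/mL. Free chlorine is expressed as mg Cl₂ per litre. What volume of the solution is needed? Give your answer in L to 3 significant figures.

(a) Volume: 2290 m³ = 2,290,000 L.
(a) After draining 24% and refilling: 203 × 0.76 + 16 × 0.24 = 158.12 ppm.
(a) Deficit to target: 200 − 158.12 = 41.88 mg/L.
(a) As CaCO₃: 41.88 mg/L × 2,290,000 L = 95,910 g; ÷ 50 g/eq ÷ 2 = 959.1 mol Na₂CO₃.
(a) Mass: 959.1 × 106 = 101,700 g.

(b) Volume: 60,500 US gal × 3.785 L/gal = 228,992 L.
(b) Chlorine deficit: 11.4 − 2.9 = 8.5 ppm = 8.5 mg/L as Cl₂.
(b) Cl₂ equivalent needed: 8.5 mg/L × 228,992 L = 1,946,000 mg = 1946 g.
(b) Product at 13.8% available chlorine: 1946 / 0.138 = 14,100 g.
(b) Volume at density 1.14 g/mL: 14,100 g ÷ 1.14 g/mL = 12,370 mL.

(a) 102 kg; (b) 12.4 L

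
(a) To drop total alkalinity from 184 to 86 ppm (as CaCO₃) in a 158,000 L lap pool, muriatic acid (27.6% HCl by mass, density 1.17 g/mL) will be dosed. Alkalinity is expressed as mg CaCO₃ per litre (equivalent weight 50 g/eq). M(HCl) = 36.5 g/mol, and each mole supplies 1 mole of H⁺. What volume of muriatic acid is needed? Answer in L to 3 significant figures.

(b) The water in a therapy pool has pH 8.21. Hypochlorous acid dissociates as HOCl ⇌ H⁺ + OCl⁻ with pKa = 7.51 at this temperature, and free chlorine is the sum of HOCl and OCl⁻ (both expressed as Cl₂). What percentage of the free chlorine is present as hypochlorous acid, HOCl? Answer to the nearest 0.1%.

(a) 35.0 L; (b) 16.6%

(a) Alkalinity to neutralize: (184 − 86) = 98 mg/L as CaCO₃ × 158,000 L = 15,480 g as CaCO₃.
(a) Equivalents of H⁺ required: 15,480 ÷ 50 g/eq = 309.7 eq = 309.7 mol HCl.
(a) Mass of HCl: 309.7 × 36.5 = 11,300 g.
(a) Mass of 27.6% solution: 11,300 / 0.276 = 40,950 g.
(a) Volume: 40,950 g ÷ 1.17 g/mL = 35,000 mL.

(b) [OCl⁻]/[HOCl] = 10^(pH − pKa) = 10^(8.21 − 7.51) = 10^0.70 = 5.012.
(b) Fraction as HOCl = 1 / (1 + 5.012) = 0.1663.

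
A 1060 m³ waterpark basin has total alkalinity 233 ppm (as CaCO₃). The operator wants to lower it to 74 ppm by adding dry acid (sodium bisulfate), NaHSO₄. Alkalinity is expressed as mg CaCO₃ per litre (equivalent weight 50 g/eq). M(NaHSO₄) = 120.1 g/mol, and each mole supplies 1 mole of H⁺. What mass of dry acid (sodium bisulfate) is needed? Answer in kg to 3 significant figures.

Volume: 1060 m³ = 1,060,000 L.
Alkalinity to neutralize: (233 − 74) = 159 mg/L as CaCO₃ × 1,060,000 L = 168,500 g as CaCO₃.
Equivalents of H⁺ required: 168,500 ÷ 50 g/eq = 3371 eq = 3371 mol NaHSO₄.
Mass of NaHSO₄: 3371 × 120.1 = 404,800 g.

405 kg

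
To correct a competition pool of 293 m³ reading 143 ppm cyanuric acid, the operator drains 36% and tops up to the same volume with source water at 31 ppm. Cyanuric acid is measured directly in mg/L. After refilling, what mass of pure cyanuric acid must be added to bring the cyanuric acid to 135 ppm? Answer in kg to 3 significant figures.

Volume: 293 m³ = 293,000 L.
After draining 36% and refilling: 143 × 0.64 + 31 × 0.36 = 102.68 ppm.
Deficit to target: 135 − 102.68 = 32.32 mg/L.
Mass: 32.32 mg/L × 293,000 L = 9470 g cyanuric acid.

9.47 kg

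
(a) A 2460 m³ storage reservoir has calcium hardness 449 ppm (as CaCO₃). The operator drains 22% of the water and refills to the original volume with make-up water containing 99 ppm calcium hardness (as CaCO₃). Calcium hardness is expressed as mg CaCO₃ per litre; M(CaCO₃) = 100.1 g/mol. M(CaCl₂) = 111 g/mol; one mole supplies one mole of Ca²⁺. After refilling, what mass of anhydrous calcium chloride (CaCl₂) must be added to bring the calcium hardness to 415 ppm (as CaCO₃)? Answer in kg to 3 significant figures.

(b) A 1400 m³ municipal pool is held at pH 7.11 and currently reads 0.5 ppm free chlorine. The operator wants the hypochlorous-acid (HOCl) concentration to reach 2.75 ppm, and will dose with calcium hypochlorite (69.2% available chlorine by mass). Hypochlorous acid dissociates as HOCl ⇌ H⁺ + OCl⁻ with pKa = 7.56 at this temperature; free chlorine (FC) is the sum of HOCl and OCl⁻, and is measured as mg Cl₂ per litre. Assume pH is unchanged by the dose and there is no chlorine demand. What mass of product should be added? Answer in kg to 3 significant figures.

(a) Volume: 2460 m³ = 2,460,000 L.
(a) After draining 22% and refilling: 449 × 0.78 + 99 × 0.22 = 372 ppm.
(a) Deficit to target: 415 − 372 = 43 mg/L.
(a) As CaCO₃: 43 mg/L × 2,460,000 L = 105,800 g; ÷ 100.1 = 1057 mol Ca²⁺.
(a) Mass: 1057 × 111 = 117,300 g.

(b) Volume: 1400 m³ = 1,400,000 L.
(b) [OCl⁻]/[HOCl] = 10^(pH − pKa) = 10^(7.11 − 7.56) = 0.3548; fraction as HOCl = 1/(1 + 0.3548) = 0.7381.
(b) Free chlorine required for 2.75 ppm HOCl: 2.75 / 0.7381 = 3.726 ppm.
(b) FC to add: 3.726 − 0.5 = 3.226 mg/L as Cl₂.
(b) Cl₂ equivalent: 3.226 mg/L × 1,400,000 L = 4516 g.
(b) Product at 69.2% available Cl: 4516 / 0.692 = 6526 g.

(a) 117 kg; (b) 6.53 kg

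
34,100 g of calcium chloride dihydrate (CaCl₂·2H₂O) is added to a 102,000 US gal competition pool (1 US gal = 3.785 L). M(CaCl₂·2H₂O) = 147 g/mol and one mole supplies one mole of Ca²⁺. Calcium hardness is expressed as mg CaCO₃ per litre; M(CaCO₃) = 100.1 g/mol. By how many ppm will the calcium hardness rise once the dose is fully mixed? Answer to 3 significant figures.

60.1 ppm

Volume: 102,000 US gal × 3.785 L/gal = 386,070 L.
Moles of Ca²⁺: 34,100 g ÷ 147 g/mol = 232 mol.
As CaCO₃: 232 mol × 100.1 g/mol = 23,220 g.
Rise: 23,220 g / 386,070 L × 1000 = 60.15 mg/L.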